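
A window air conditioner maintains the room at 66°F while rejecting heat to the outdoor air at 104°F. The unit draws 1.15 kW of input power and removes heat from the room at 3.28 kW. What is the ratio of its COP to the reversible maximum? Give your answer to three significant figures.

COP_actual = Q̇_C/Ẇ = 3.280/1.150 = 2.852.
In absolute terms T_C = 292.04 K and T_H = 313.15 K, so ΔT = 21.11 K.
COP_Carnot = T_C/ΔT = 292.04/21.11 = 13.83.
η_II = COP_actual/COP_Carnot = 2.852/13.83 = 0.2062.

0.206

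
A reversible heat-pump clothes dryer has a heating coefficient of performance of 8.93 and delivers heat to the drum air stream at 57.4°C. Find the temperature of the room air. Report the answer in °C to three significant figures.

20.4 °C

COP_HP = T_H/(T_H − T_C) gives T_H − T_C = T_H/COP.
With T_H = 330.55 K, T_C = 330.55 × (1 − 1/8.93) = 293.53 K.
Converting, 293.53 K = 20.38°C.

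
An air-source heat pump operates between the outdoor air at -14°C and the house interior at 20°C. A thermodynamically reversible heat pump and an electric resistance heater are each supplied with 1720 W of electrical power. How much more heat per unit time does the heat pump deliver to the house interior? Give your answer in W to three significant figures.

13100 W

In absolute terms T_C = 259.15 K and T_H = 293.15 K, so ΔT = 34.00 K.
COP_Carnot = T_H/ΔT = 293.15/34.00 = 8.622.
The heat pump delivers Q̇_H = COP × Ẇ = 14830 W; the resistance heater delivers Ẇ = 1720 W.
Extra = (COP − 1)·Ẇ = 13110 W.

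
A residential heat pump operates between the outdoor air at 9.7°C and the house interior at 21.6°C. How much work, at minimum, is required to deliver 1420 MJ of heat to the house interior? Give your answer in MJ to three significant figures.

57.3 MJ

In absolute terms T_C = 282.85 K and T_H = 294.75 K, so ΔT = 11.90 K.
The reversible limit is COP_HP = T_H/ΔT = 24.77, so W_min = Q_H/COP = Q_H·ΔT/T_H.
W_min = 1420 × 11.90/294.75 = 57.33 MJ.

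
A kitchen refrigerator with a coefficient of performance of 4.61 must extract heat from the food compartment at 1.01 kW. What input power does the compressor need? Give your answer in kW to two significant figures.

0.22 kW

Ẇ = Q̇_C/COP = 1.010/4.61 = 0.2191 kW.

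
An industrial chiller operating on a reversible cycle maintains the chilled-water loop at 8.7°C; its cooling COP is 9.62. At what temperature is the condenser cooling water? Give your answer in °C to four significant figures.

COP_R = T_C/(T_H − T_C) gives T_H − T_C = T_C/COP.
With T_C = 281.85 K, T_H = 281.85 × (1 + 1/9.62) = 311.15 K.
Converting, 311.15 K = 38.00°C.

38.00 °C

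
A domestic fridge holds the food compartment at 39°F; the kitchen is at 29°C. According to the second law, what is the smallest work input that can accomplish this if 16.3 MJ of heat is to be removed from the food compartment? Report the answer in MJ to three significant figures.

1.48 MJ

In absolute terms T_C = 277.04 K and T_H = 302.15 K, so ΔT = 25.11 K.
The reversible limit is COP_R = T_C/ΔT = 11.03, so W_min = Q_C/COP = Q_C·ΔT/T_C.
W_min = 16.30 × 25.11/277.04 = 1.477 MJ.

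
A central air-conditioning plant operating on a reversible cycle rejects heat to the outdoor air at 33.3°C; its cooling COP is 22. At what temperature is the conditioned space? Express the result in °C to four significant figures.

19.98 °C

For a Carnot refrigerator COP_R = T_C/(T_H − T_C), so T_C = COP·T_H/(1 + COP).
With T_H = 306.45 K, T_C = 22 × 306.45/23.00 = 293.13 K.
Converting, 293.13 K = 19.98°C.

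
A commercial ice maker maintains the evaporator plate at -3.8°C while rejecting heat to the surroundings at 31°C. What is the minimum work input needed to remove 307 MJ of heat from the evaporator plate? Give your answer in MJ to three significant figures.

In absolute terms T_C = 269.35 K and T_H = 304.15 K, so ΔT = 34.80 K.
The reversible limit is COP_R = T_C/ΔT = 7.740, so W_min = Q_C/COP = Q_C·ΔT/T_C.
W_min = 307.0 × 34.80/269.35 = 39.66 MJ.

39.7 MJ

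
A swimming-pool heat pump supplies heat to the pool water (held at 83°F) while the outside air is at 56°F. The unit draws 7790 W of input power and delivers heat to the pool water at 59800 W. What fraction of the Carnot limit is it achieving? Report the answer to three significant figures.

COP_actual = Q̇_H/Ẇ = 59800/7790 = 7.677.
In absolute terms T_C = 286.48 K and T_H = 301.48 K, so ΔT = 15.00 K.
COP_Carnot = T_H/ΔT = 301.48/15.00 = 20.10.
η_II = COP_actual/COP_Carnot = 7.677/20.10 = 0.3819.

0.382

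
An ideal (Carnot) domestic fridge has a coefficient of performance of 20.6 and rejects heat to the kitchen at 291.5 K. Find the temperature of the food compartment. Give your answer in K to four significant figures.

278.0 K

For a Carnot refrigerator COP_R = T_C/(T_H − T_C), so T_C = COP·T_H/(1 + COP).
With T_H = 291.50 K, T_C = 20.6 × 291.50/21.60 = 278.00 K.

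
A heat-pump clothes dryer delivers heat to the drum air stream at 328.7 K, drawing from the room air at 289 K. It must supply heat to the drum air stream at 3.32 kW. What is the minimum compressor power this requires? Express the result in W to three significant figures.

The reservoir spacing is ΔT = 328.7 − 289 = 39.70 K.
COP_Carnot = T_H/ΔT = 328.70/39.70 = 8.280.
Ẇ_min = Q̇/COP_Carnot = 3.320/8.280 = 0.4010 kW = 401.0 W.

401 W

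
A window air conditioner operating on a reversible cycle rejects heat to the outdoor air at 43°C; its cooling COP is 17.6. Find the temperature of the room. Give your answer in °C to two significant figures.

26 °C

For a Carnot refrigerator COP_R = T_C/(T_H − T_C), so T_C = COP·T_H/(1 + COP).
With T_H = 316.15 K, T_C = 17.6 × 316.15/18.60 = 299.15 K.
Converting, 299.15 K = 26.00°C.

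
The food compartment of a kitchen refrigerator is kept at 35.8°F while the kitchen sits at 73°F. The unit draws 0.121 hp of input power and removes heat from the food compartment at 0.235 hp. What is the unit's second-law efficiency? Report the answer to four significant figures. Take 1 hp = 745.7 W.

0.1458

COP_actual = Q̇_C/Ẇ = 0.2350/0.1210 = 1.942.
In absolute terms T_C = 275.26 K and T_H = 295.93 K, so ΔT = 20.67 K.
COP_Carnot = T_C/ΔT = 275.26/20.67 = 13.32.
η_II = COP_actual/COP_Carnot = 1.942/13.32 = 0.1458.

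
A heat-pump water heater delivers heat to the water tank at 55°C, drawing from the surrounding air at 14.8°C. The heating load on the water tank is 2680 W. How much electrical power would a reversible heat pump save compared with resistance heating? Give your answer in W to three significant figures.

2350 W

In absolute terms T_C = 287.95 K and T_H = 328.15 K, so ΔT = 40.20 K.
COP_Carnot = T_H/ΔT = 328.15/40.20 = 8.163.
Resistance heating needs Ẇ_res = Q̇_H = 2680 W; the reversible heat pump needs only Ẇ_hp = Q̇_H/COP = 328.3 W.
Saving = 2680 − 328.3 = 2352 W.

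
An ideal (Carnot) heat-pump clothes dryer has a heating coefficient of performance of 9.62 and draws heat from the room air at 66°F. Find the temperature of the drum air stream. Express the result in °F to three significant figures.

COP_HP = T_H/(T_H − T_C) rearranges to T_H = COP·T_C/(COP − 1).
With T_C = 292.04 K, T_H = 9.62 × 292.04/8.620 = 325.92 K.
Converting, 325.92 K = 126.98°F.

127 °F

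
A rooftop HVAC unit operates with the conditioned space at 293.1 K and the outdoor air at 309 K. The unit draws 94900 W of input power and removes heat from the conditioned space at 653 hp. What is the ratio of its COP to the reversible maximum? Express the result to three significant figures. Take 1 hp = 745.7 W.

Converting, Q̇_C = 653.0 hp = 486900 W, so COP_actual = Q̇_C/Ẇ = 486900/94900 = 5.131.
The reservoir spacing is ΔT = 309 − 293.1 = 15.90 K.
COP_Carnot = T_C/ΔT = 293.10/15.90 = 18.43.
η_II = COP_actual/COP_Carnot = 5.131/18.43 = 0.2784.

0.278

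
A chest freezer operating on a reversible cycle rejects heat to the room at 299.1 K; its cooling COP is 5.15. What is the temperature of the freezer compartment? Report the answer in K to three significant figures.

250 K

For a Carnot refrigerator COP_R = T_C/(T_H − T_C), so T_C = COP·T_H/(1 + COP).
With T_H = 299.10 K, T_C = 5.15 × 299.10/6.150 = 250.47 K.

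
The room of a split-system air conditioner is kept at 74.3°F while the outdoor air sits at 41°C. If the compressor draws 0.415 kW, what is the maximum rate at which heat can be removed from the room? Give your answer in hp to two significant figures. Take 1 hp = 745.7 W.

In absolute terms T_C = 296.65 K and T_H = 314.15 K, so ΔT = 17.50 K.
COP_Carnot = T_C/ΔT = 296.65/17.50 = 16.95.
Q̇_max = COP_Carnot × Ẇ = 16.95 × 0.4150 kW = 7.035 kW = 9.434 hp.

9.4 hp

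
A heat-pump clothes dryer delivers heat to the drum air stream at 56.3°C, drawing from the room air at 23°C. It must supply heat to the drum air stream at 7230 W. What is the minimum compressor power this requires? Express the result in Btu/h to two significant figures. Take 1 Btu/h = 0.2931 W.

2500 Btu/h

In absolute terms T_C = 296.15 K and T_H = 329.45 K, so ΔT = 33.30 K.
COP_Carnot = T_H/ΔT = 329.45/33.30 = 9.893.
Ẇ_min = Q̇/COP_Carnot = 7230/9.893 = 730.8 W = 2493 Btu/h.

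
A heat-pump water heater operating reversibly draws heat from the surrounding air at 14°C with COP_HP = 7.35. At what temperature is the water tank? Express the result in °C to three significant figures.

59.2 °C

COP_HP = T_H/(T_H − T_C) rearranges to T_H = COP·T_C/(COP − 1).
With T_C = 287.15 K, T_H = 7.35 × 287.15/6.350 = 332.37 K.
Converting, 332.37 K = 59.22°C.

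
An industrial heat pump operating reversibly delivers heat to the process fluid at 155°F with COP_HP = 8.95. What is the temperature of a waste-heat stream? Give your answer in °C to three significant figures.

COP_HP = T_H/(T_H − T_C) gives T_H − T_C = T_H/COP.
With T_H = 341.48 K, T_C = 341.48 × (1 − 1/8.95) = 303.33 K.
Converting, 303.33 K = 30.18°C.

30.2 °C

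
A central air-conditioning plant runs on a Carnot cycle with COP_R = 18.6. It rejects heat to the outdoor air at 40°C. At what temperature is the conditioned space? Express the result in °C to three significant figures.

24.0 °C

For a Carnot refrigerator COP_R = T_C/(T_H − T_C), so T_C = COP·T_H/(1 + COP).
With T_H = 313.15 K, T_C = 18.6 × 313.15/19.60 = 297.17 K.
Converting, 297.17 K = 24.02°C.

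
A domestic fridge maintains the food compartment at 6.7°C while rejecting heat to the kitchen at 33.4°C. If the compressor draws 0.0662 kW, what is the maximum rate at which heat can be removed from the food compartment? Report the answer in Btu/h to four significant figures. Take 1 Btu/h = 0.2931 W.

2367 Btu/h

In absolute terms T_C = 279.85 K and T_H = 306.55 K, so ΔT = 26.70 K.
COP_Carnot = T_C/ΔT = 279.85/26.70 = 10.48.
Q̇_max = COP_Carnot × Ẇ = 10.48 × 0.06620 kW = 0.6939 kW = 2367 Btu/h.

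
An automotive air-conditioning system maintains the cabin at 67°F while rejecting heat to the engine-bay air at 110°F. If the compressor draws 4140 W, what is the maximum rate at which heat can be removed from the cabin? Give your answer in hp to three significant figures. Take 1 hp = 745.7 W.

68.0 hp

In absolute terms T_C = 292.59 K and T_H = 316.48 K, so ΔT = 23.89 K.
COP_Carnot = T_C/ΔT = 292.59/23.89 = 12.25.
Q̇_max = COP_Carnot × Ẇ = 12.25 × 4140 W = 50710 W = 68.00 hp.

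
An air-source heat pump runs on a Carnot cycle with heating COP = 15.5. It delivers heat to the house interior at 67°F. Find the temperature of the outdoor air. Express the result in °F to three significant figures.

33.0 °F

COP_HP = T_H/(T_H − T_C) gives T_H − T_C = T_H/COP.
With T_H = 292.59 K, T_C = 292.59 × (1 − 1/15.5) = 273.72 K.
Converting, 273.72 K = 33.02°F.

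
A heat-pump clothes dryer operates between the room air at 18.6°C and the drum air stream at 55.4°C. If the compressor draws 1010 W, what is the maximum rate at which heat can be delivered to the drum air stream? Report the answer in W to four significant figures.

In absolute terms T_C = 291.75 K and T_H = 328.55 K, so ΔT = 36.80 K.
COP_Carnot = T_H/ΔT = 328.55/36.80 = 8.928.
Q̇_max = COP_Carnot × Ẇ = 8.928 × 1010 W = 9017 W.

9017 W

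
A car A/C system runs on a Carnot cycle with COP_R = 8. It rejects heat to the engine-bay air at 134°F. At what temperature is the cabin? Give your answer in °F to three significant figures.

68.0 °F

For a Carnot refrigerator COP_R = T_C/(T_H − T_C), so T_C = COP·T_H/(1 + COP).
With T_H = 329.82 K, T_C = 8 × 329.82/9.000 = 293.17 K.
Converting, 293.17 K = 68.04°F.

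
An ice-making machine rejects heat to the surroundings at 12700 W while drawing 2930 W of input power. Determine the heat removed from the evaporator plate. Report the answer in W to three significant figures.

For a cyclic device the first law requires Q̇_H = Q̇_C + Ẇ.
Q̇_C = Q̇_H − Ẇ = 9770 W.

9770 W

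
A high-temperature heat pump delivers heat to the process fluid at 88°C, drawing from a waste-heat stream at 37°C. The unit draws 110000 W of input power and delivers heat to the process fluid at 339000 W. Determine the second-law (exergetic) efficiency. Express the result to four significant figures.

0.4352

COP_actual = Q̇_H/Ẇ = 339000/110000 = 3.082.
In absolute terms T_C = 310.15 K and T_H = 361.15 K, so ΔT = 51.00 K.
COP_Carnot = T_H/ΔT = 361.15/51.00 = 7.081.
η_II = COP_actual/COP_Carnot = 3.082/7.081 = 0.4352.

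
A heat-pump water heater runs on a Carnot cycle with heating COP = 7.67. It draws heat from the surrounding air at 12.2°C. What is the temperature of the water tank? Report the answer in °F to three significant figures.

COP_HP = T_H/(T_H − T_C) rearranges to T_H = COP·T_C/(COP − 1).
With T_C = 285.35 K, T_H = 7.67 × 285.35/6.670 = 328.13 K.
Converting, 328.13 K = 130.97°F.

131 °F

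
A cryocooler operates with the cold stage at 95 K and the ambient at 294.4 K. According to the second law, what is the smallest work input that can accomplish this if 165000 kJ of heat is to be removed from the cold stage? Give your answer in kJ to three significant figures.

The reservoir spacing is ΔT = 294.4 − 95 = 199.4 K.
The reversible limit is COP_R = T_C/ΔT = 0.4764, so W_min = Q_C/COP = Q_C·ΔT/T_C.
W_min = 165000 × 199.4/95.00 = 346300 kJ.

346000 kJ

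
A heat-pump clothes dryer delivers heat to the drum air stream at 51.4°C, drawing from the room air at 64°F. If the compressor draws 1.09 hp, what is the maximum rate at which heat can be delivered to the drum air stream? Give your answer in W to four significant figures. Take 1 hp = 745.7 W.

In absolute terms T_C = 290.93 K and T_H = 324.55 K, so ΔT = 33.62 K.
COP_Carnot = T_H/ΔT = 324.55/33.62 = 9.653.
Q̇_max = COP_Carnot × Ẇ = 9.653 × 1.090 hp = 10.52 hp = 7846 W.

7846 W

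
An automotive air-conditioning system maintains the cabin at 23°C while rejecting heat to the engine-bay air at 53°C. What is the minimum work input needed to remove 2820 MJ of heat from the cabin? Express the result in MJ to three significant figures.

In absolute terms T_C = 296.15 K and T_H = 326.15 K, so ΔT = 30.00 K.
The reversible limit is COP_R = T_C/ΔT = 9.872, so W_min = Q_C/COP = Q_C·ΔT/T_C.
W_min = 2820 × 30.00/296.15 = 285.7 MJ.

286 MJ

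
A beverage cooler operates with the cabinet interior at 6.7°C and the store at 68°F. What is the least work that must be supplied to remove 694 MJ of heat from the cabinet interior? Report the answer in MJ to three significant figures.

33.0 MJ

In absolute terms T_C = 279.85 K and T_H = 293.15 K, so ΔT = 13.30 K.
The reversible limit is COP_R = T_C/ΔT = 21.04, so W_min = Q_C/COP = Q_C·ΔT/T_C.
W_min = 694.0 × 13.30/279.85 = 32.98 MJ.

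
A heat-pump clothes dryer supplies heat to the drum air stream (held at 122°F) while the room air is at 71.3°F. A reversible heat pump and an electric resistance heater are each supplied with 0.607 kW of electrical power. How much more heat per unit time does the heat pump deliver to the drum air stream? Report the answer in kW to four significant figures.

6.357 kW

In absolute terms T_C = 294.98 K and T_H = 323.15 K, so ΔT = 28.17 K.
COP_Carnot = T_H/ΔT = 323.15/28.17 = 11.47.
The heat pump delivers Q̇_H = COP × Ẇ = 6.964 kW; the resistance heater delivers Ẇ = 0.6070 kW.
Extra = (COP − 1)·Ẇ = 6.357 kW.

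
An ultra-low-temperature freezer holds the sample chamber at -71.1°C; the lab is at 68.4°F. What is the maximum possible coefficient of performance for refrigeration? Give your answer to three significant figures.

In absolute terms T_C = 202.05 K and T_H = 293.37 K, so ΔT = 91.32 K.
For a reversible cycle, COP_Carnot = T_C/ΔT = 202.05/91.32 = 2.212.

2.21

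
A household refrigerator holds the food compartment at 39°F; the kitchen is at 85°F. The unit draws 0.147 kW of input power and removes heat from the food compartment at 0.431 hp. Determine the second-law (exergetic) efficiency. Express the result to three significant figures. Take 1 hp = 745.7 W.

Converting, Q̇_C = 0.4310 hp = 0.3214 kW, so COP_actual = Q̇_C/Ẇ = 0.3214/0.1470 = 2.186.
In absolute terms T_C = 277.04 K and T_H = 302.59 K, so ΔT = 25.56 K.
COP_Carnot = T_C/ΔT = 277.04/25.56 = 10.84.
η_II = COP_actual/COP_Carnot = 2.186/10.84 = 0.2017.

0.202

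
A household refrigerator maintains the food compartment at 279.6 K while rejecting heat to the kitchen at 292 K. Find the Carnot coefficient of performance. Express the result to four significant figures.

The reservoir spacing is ΔT = 292 − 279.6 = 12.40 K.
For a reversible cycle, COP_Carnot = T_C/ΔT = 279.60/12.40 = 22.55.

22.55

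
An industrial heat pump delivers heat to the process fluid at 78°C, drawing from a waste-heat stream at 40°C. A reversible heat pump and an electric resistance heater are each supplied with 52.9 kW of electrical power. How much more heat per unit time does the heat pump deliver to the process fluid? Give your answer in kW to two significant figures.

440 kW

In absolute terms T_C = 313.15 K and T_H = 351.15 K, so ΔT = 38.00 K.
COP_Carnot = T_H/ΔT = 351.15/38.00 = 9.241.
The heat pump delivers Q̇_H = COP × Ẇ = 488.8 kW; the resistance heater delivers Ẇ = 52.90 kW.
Extra = (COP − 1)·Ẇ = 435.9 kW.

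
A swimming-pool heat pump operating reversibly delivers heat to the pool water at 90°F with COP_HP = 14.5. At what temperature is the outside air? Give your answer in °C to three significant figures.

11.2 °C

COP_HP = T_H/(T_H − T_C) gives T_H − T_C = T_H/COP.
With T_H = 305.37 K, T_C = 305.37 × (1 − 1/14.5) = 284.31 K.
Converting, 284.31 K = 11.16°C.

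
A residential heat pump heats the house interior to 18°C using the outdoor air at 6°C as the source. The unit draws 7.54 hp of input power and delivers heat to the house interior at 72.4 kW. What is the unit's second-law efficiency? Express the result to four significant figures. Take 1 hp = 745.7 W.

0.5307

Converting, Q̇_H = 72.40 kW = 97.09 hp, so COP_actual = Q̇_H/Ẇ = 97.09/7.540 = 12.88.
In absolute terms T_C = 279.15 K and T_H = 291.15 K, so ΔT = 12.00 K.
COP_Carnot = T_H/ΔT = 291.15/12.00 = 24.26.
η_II = COP_actual/COP_Carnot = 12.88/24.26 = 0.5307.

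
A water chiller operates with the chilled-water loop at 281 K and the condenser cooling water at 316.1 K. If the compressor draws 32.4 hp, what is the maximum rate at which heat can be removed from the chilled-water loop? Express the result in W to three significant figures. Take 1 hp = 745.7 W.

The reservoir spacing is ΔT = 316.1 − 281 = 35.10 K.
COP_Carnot = T_C/ΔT = 281.00/35.10 = 8.006.
Q̇_max = COP_Carnot × Ẇ = 8.006 × 32.40 hp = 259.4 hp = 193400 W.

193000 W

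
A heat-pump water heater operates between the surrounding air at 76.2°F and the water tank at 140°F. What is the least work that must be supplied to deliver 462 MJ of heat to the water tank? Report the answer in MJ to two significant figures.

49 MJ

In absolute terms T_C = 297.71 K and T_H = 333.15 K, so ΔT = 35.44 K.
The reversible limit is COP_HP = T_H/ΔT = 9.399, so W_min = Q_H/COP = Q_H·ΔT/T_H.
W_min = 462.0 × 35.44/333.15 = 49.15 MJ.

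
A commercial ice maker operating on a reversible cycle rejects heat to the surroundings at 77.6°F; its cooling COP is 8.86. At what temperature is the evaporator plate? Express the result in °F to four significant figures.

For a Carnot refrigerator COP_R = T_C/(T_H − T_C), so T_C = COP·T_H/(1 + COP).
With T_H = 298.48 K, T_C = 8.86 × 298.48/9.860 = 268.21 K.
Converting, 268.21 K = 23.11°F.

23.11 °F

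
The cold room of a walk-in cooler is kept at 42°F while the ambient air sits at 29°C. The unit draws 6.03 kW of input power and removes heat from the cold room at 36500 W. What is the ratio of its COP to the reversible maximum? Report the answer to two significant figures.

Converting, Q̇_C = 36500 W = 36.50 kW, so COP_actual = Q̇_C/Ẇ = 36.50/6.030 = 6.053.
In absolute terms T_C = 278.71 K and T_H = 302.15 K, so ΔT = 23.44 K.
COP_Carnot = T_C/ΔT = 278.71/23.44 = 11.89.
η_II = COP_actual/COP_Carnot = 6.053/11.89 = 0.5092.

0.51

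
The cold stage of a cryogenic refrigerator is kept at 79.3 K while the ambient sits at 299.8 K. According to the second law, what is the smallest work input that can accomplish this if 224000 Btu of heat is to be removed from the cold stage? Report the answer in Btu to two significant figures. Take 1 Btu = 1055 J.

The reservoir spacing is ΔT = 299.8 − 79.3 = 220.5 K.
The reversible limit is COP_R = T_C/ΔT = 0.3596, so W_min = Q_C/COP = Q_C·ΔT/T_C.
W_min = 224000 × 220.5/79.30 = 622800 Btu.

620000 Btu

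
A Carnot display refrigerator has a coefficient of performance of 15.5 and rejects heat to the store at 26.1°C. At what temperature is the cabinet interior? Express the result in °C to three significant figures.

7.96 °C

For a Carnot refrigerator COP_R = T_C/(T_H − T_C), so T_C = COP·T_H/(1 + COP).
With T_H = 299.25 K, T_C = 15.5 × 299.25/16.50 = 281.11 K.
Converting, 281.11 K = 7.96°C.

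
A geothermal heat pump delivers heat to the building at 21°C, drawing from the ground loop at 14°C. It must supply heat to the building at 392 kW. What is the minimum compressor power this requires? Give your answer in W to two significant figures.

In absolute terms T_C = 287.15 K and T_H = 294.15 K, so ΔT = 7.000 K.
COP_Carnot = T_H/ΔT = 294.15/7.000 = 42.02.
Ẇ_min = Q̇/COP_Carnot = 392.0/42.02 = 9.329 kW = 9329 W.

9300 W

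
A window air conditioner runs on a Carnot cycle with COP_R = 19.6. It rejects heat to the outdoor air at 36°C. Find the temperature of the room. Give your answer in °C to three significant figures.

For a Carnot refrigerator COP_R = T_C/(T_H − T_C), so T_C = COP·T_H/(1 + COP).
With T_H = 309.15 K, T_C = 19.6 × 309.15/20.60 = 294.14 K.
Converting, 294.14 K = 20.99°C.

21.0 °C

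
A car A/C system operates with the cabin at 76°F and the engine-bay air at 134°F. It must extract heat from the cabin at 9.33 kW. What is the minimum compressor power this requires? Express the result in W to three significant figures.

1010 W

In absolute terms T_C = 297.59 K and T_H = 329.82 K, so ΔT = 32.22 K.
COP_Carnot = T_C/ΔT = 297.59/32.22 = 9.236.
Ẇ_min = Q̇/COP_Carnot = 9.330/9.236 = 1.010 kW = 1010 W.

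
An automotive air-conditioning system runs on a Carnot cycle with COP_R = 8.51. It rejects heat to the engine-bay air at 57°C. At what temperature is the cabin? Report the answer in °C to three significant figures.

For a Carnot refrigerator COP_R = T_C/(T_H − T_C), so T_C = COP·T_H/(1 + COP).
With T_H = 330.15 K, T_C = 8.51 × 330.15/9.510 = 295.43 K.
Converting, 295.43 K = 22.28°C.

22.3 °C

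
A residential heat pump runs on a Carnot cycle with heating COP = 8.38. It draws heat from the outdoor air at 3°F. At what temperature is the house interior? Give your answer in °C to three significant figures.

COP_HP = T_H/(T_H − T_C) rearranges to T_H = COP·T_C/(COP − 1).
With T_C = 257.04 K, T_H = 8.38 × 257.04/7.380 = 291.87 K.
Converting, 291.87 K = 18.72°C.

18.7 °C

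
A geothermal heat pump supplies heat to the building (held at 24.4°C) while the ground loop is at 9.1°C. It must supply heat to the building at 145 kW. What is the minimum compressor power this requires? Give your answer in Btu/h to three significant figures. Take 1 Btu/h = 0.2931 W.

25400 Btu/h

In absolute terms T_C = 282.25 K and T_H = 297.55 K, so ΔT = 15.30 K.
COP_Carnot = T_H/ΔT = 297.55/15.30 = 19.45.
Ẇ_min = Q̇/COP_Carnot = 145.0/19.45 = 7.456 kW = 25440 Btu/h.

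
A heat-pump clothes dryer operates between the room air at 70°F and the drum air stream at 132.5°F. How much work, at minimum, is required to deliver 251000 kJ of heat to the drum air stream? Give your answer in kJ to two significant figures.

In absolute terms T_C = 294.26 K and T_H = 328.98 K, so ΔT = 34.72 K.
The reversible limit is COP_HP = T_H/ΔT = 9.475, so W_min = Q_H/COP = Q_H·ΔT/T_H.
W_min = 251000 × 34.72/328.98 = 26490 kJ.

26000 kJ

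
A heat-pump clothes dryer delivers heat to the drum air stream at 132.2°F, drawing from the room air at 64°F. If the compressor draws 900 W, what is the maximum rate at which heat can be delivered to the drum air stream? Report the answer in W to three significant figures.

In absolute terms T_C = 290.93 K and T_H = 328.82 K, so ΔT = 37.89 K.
COP_Carnot = T_H/ΔT = 328.82/37.89 = 8.678.
Q̇_max = COP_Carnot × Ẇ = 8.678 × 900.0 W = 7811 W.

7810 W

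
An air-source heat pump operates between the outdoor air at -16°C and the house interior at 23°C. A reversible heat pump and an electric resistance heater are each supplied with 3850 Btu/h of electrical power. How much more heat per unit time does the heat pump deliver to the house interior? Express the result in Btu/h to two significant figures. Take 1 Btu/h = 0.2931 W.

25000 Btu/h

In absolute terms T_C = 257.15 K and T_H = 296.15 K, so ΔT = 39.00 K.
COP_Carnot = T_H/ΔT = 296.15/39.00 = 7.594.
The heat pump delivers Q̇_H = COP × Ẇ = 29240 Btu/h; the resistance heater delivers Ẇ = 3850 Btu/h.
Extra = (COP − 1)·Ẇ = 25390 Btu/h.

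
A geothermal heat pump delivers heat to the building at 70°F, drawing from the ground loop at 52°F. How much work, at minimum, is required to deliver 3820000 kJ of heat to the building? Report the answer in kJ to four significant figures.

129800 kJ

In absolute terms T_C = 284.26 K and T_H = 294.26 K, so ΔT = 10.00 K.
The reversible limit is COP_HP = T_H/ΔT = 29.43, so W_min = Q_H/COP = Q_H·ΔT/T_H.
W_min = 3820000 × 10.00/294.26 = 129800 kJ.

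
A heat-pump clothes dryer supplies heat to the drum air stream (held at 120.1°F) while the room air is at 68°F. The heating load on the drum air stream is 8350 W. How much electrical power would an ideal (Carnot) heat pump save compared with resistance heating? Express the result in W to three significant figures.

7600 W

In absolute terms T_C = 293.15 K and T_H = 322.09 K, so ΔT = 28.94 K.
COP_Carnot = T_H/ΔT = 322.09/28.94 = 11.13.
Resistance heating needs Ẇ_res = Q̇_H = 8350 W; the reversible heat pump needs only Ẇ_hp = Q̇_H/COP = 750.4 W.
Saving = 8350 − 750.4 = 7600 W.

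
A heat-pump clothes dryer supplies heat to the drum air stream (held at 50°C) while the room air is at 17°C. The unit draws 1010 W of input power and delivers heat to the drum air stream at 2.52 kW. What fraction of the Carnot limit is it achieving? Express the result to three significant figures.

Converting, Q̇_H = 2.520 kW = 2520 W, so COP_actual = Q̇_H/Ẇ = 2520/1010 = 2.495.
In absolute terms T_C = 290.15 K and T_H = 323.15 K, so ΔT = 33.00 K.
COP_Carnot = T_H/ΔT = 323.15/33.00 = 9.792.
η_II = COP_actual/COP_Carnot = 2.495/9.792 = 0.2548.

0.255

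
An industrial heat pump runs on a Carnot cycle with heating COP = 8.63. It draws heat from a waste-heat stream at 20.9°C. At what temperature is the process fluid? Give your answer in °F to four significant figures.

139.0 °F

COP_HP = T_H/(T_H − T_C) rearranges to T_H = COP·T_C/(COP − 1).
With T_C = 294.05 K, T_H = 8.63 × 294.05/7.630 = 332.59 K.
Converting, 332.59 K = 138.99°F.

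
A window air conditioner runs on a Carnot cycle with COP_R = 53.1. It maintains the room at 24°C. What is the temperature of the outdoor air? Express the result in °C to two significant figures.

30 °C

COP_R = T_C/(T_H − T_C) gives T_H − T_C = T_C/COP.
With T_C = 297.15 K, T_H = 297.15 × (1 + 1/53.1) = 302.75 K.
Converting, 302.75 K = 29.60°C.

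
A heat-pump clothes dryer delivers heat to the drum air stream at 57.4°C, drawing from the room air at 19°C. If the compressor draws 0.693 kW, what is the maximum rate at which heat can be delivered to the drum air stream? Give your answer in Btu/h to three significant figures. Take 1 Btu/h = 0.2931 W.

20400 Btu/h

In absolute terms T_C = 292.15 K and T_H = 330.55 K, so ΔT = 38.40 K.
COP_Carnot = T_H/ΔT = 330.55/38.40 = 8.608.
Q̇_max = COP_Carnot × Ẇ = 8.608 × 0.6930 kW = 5.965 kW = 20350 Btu/h.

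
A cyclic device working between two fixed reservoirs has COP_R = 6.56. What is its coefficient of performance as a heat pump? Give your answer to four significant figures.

The first law on one cycle gives Q_H = Q_C + W, so Q_H/W = Q_C/W + 1.
COP_HP = COP_R + 1 = 6.56 + 1 = 7.56.

7.560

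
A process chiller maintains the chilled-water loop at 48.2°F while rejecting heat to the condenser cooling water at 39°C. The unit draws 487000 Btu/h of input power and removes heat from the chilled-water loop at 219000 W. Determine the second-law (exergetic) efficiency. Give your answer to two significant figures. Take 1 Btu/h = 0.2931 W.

0.16

Converting, Q̇_C = 219000 W = 747200 Btu/h, so COP_actual = Q̇_C/Ẇ = 747200/487000 = 1.534.
In absolute terms T_C = 282.15 K and T_H = 312.15 K, so ΔT = 30.00 K.
COP_Carnot = T_C/ΔT = 282.15/30.00 = 9.405.
η_II = COP_actual/COP_Carnot = 1.534/9.405 = 0.1631.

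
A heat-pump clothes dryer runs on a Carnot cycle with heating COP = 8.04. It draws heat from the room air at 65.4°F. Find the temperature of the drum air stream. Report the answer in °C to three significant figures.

60.0 °C

COP_HP = T_H/(T_H − T_C) rearranges to T_H = COP·T_C/(COP − 1).
With T_C = 291.71 K, T_H = 8.04 × 291.71/7.040 = 333.14 K.
Converting, 333.14 K = 59.99°C.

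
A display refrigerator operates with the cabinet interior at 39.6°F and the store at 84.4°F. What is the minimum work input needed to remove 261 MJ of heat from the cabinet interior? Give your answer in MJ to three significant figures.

23.4 MJ

In absolute terms T_C = 277.37 K and T_H = 302.26 K, so ΔT = 24.89 K.
The reversible limit is COP_R = T_C/ΔT = 11.14, so W_min = Q_C/COP = Q_C·ΔT/T_C.
W_min = 261.0 × 24.89/277.37 = 23.42 MJ.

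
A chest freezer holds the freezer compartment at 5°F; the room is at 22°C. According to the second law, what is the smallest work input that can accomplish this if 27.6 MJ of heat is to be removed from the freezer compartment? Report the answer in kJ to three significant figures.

In absolute terms T_C = 258.15 K and T_H = 295.15 K, so ΔT = 37.00 K.
The reversible limit is COP_R = T_C/ΔT = 6.977, so W_min = Q_C/COP = Q_C·ΔT/T_C.
W_min = 27.60 × 37.00/258.15 = 3.956 MJ = 3956 kJ.

3960 kJ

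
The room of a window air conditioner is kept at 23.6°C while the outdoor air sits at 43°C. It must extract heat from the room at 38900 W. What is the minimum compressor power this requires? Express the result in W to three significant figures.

2540 W

In absolute terms T_C = 296.75 K and T_H = 316.15 K, so ΔT = 19.40 K.
COP_Carnot = T_C/ΔT = 296.75/19.40 = 15.30.
Ẇ_min = Q̇/COP_Carnot = 38900/15.30 = 2543 W.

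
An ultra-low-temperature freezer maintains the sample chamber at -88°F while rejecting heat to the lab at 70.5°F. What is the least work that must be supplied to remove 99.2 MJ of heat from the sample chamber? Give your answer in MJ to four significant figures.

42.30 MJ

In absolute terms T_C = 206.48 K and T_H = 294.54 K, so ΔT = 88.06 K.
The reversible limit is COP_R = T_C/ΔT = 2.345, so W_min = Q_C/COP = Q_C·ΔT/T_C.
W_min = 99.20 × 88.06/206.48 = 42.30 MJ.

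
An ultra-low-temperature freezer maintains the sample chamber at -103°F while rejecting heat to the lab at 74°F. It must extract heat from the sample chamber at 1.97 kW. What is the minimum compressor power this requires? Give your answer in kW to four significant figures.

In absolute terms T_C = 198.15 K and T_H = 296.48 K, so ΔT = 98.33 K.
COP_Carnot = T_C/ΔT = 198.15/98.33 = 2.015.
Ẇ_min = Q̇/COP_Carnot = 1.970/2.015 = 0.9776 kW.

0.9776 kW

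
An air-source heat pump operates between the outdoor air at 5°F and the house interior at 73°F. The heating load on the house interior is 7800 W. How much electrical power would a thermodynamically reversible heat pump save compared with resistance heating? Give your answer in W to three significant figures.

In absolute terms T_C = 258.15 K and T_H = 295.93 K, so ΔT = 37.78 K.
COP_Carnot = T_H/ΔT = 295.93/37.78 = 7.833.
Resistance heating needs Ẇ_res = Q̇_H = 7800 W; the reversible heat pump needs only Ẇ_hp = Q̇_H/COP = 995.7 W.
Saving = 7800 − 995.7 = 6804 W.

6800 W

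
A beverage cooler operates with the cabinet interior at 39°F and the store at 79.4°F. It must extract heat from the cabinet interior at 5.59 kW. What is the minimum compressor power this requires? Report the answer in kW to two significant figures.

In absolute terms T_C = 277.04 K and T_H = 299.48 K, so ΔT = 22.44 K.
COP_Carnot = T_C/ΔT = 277.04/22.44 = 12.34.
Ẇ_min = Q̇/COP_Carnot = 5.590/12.34 = 0.4529 kW.

0.45 kW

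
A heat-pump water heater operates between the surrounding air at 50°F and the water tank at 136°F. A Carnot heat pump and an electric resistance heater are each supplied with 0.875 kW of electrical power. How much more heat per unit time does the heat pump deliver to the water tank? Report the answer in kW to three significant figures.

In absolute terms T_C = 283.15 K and T_H = 330.93 K, so ΔT = 47.78 K.
COP_Carnot = T_H/ΔT = 330.93/47.78 = 6.926.
The heat pump delivers Q̇_H = COP × Ẇ = 6.061 kW; the resistance heater delivers Ẇ = 0.8750 kW.
Extra = (COP − 1)·Ẇ = 5.186 kW.

5.19 kW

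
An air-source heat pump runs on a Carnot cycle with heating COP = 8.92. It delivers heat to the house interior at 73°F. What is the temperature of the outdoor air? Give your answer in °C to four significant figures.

COP_HP = T_H/(T_H − T_C) gives T_H − T_C = T_H/COP.
With T_H = 295.93 K, T_C = 295.93 × (1 − 1/8.92) = 262.75 K.
Converting, 262.75 K = -10.40°C.

-10.40 °C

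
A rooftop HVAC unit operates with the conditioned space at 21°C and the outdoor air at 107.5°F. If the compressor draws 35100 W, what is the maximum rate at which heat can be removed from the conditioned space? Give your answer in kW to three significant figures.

493 kW

In absolute terms T_C = 294.15 K and T_H = 315.09 K, so ΔT = 20.94 K.
COP_Carnot = T_C/ΔT = 294.15/20.94 = 14.04.
Q̇_max = COP_Carnot × Ẇ = 14.04 × 35100 W = 493000 W = 493.0 kW.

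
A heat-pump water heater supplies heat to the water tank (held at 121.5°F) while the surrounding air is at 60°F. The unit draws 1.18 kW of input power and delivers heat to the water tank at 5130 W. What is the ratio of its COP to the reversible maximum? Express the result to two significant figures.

0.46

Converting, Q̇_H = 5130 W = 5.130 kW, so COP_actual = Q̇_H/Ẇ = 5.130/1.180 = 4.347.
In absolute terms T_C = 288.71 K and T_H = 322.87 K, so ΔT = 34.17 K.
COP_Carnot = T_H/ΔT = 322.87/34.17 = 9.450.
η_II = COP_actual/COP_Carnot = 4.347/9.450 = 0.4601.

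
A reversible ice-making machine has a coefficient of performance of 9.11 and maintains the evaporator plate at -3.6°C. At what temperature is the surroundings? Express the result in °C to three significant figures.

COP_R = T_C/(T_H − T_C) gives T_H − T_C = T_C/COP.
With T_C = 269.55 K, T_H = 269.55 × (1 + 1/9.11) = 299.14 K.
Converting, 299.14 K = 25.99°C.

26.0 °C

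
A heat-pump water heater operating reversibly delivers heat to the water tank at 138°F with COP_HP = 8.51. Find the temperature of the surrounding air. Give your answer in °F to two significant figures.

68 °F

COP_HP = T_H/(T_H − T_C) gives T_H − T_C = T_H/COP.
With T_H = 332.04 K, T_C = 332.04 × (1 − 1/8.51) = 293.02 K.
Converting, 293.02 K = 67.77°F.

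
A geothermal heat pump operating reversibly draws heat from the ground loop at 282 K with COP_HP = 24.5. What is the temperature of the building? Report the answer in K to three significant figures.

294 K

COP_HP = T_H/(T_H − T_C) rearranges to T_H = COP·T_C/(COP − 1).
With T_C = 282.00 K, T_H = 24.5 × 282.00/23.50 = 294.00 K.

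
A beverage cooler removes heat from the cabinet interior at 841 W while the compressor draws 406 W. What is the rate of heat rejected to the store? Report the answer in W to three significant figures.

For a cyclic device the first law requires Q̇_H = Q̇_C + Ẇ.
Q̇_H = Q̇_C + Ẇ = 1247 W.

1250 W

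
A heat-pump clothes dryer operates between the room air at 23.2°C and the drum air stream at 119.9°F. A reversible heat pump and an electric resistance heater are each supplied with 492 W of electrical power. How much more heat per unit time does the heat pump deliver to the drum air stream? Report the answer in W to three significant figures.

5690 W

In absolute terms T_C = 296.35 K and T_H = 321.98 K, so ΔT = 25.63 K.
COP_Carnot = T_H/ΔT = 321.98/25.63 = 12.56.
The heat pump delivers Q̇_H = COP × Ẇ = 6180 W; the resistance heater delivers Ẇ = 492.0 W.
Extra = (COP − 1)·Ẇ = 5688 W.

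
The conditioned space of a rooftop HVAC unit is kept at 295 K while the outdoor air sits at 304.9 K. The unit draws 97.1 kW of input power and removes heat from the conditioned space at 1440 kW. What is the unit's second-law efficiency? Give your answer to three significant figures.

COP_actual = Q̇_C/Ẇ = 1440/97.10 = 14.83.
The reservoir spacing is ΔT = 304.9 − 295 = 9.900 K.
COP_Carnot = T_C/ΔT = 295.00/9.900 = 29.80.
η_II = COP_actual/COP_Carnot = 14.83/29.80 = 0.4977.

0.498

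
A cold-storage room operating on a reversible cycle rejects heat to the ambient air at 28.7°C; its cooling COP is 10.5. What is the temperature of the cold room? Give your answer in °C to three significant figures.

2.45 °C

For a Carnot refrigerator COP_R = T_C/(T_H − T_C), so T_C = COP·T_H/(1 + COP).
With T_H = 301.85 K, T_C = 10.5 × 301.85/11.50 = 275.60 K.
Converting, 275.60 K = 2.45°C.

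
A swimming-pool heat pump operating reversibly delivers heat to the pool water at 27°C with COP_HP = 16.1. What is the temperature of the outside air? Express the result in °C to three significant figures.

COP_HP = T_H/(T_H − T_C) gives T_H − T_C = T_H/COP.
With T_H = 300.15 K, T_C = 300.15 × (1 − 1/16.1) = 281.51 K.
Converting, 281.51 K = 8.36°C.

8.36 °C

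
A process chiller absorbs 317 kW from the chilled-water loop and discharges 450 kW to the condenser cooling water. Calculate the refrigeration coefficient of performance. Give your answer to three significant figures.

2.38

The first law gives Q̇_H = Q̇_C + Ẇ, so the three rates are Q̇_C = 317.0, Q̇_H = 450.0, Ẇ = 133.0 kW.
COP_R = Q̇_C/Ẇ = 317.0/133.0 = 2.383.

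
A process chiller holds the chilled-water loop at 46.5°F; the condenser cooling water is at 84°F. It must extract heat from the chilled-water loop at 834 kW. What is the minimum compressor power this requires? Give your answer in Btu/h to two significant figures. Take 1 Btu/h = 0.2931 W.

210000 Btu/h

In absolute terms T_C = 281.21 K and T_H = 302.04 K, so ΔT = 20.83 K.
COP_Carnot = T_C/ΔT = 281.21/20.83 = 13.50.
Ẇ_min = Q̇/COP_Carnot = 834.0/13.50 = 61.79 kW = 210800 Btu/h.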